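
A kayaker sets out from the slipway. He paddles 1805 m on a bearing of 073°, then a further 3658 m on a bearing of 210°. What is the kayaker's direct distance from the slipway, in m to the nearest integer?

2642 m

Leg 1 (073°, 1805 m): east 1805 sin 73° = 1726.13, north 1805 cos 73° = 527.73
Leg 2 (210°, 3658 m): east 3658 sin 210° = -1829.00, north 3658 cos 210° = -3167.92
Net: -102.87 east, -2640.19 north. Distance = √((-102.87)² + (-2640.19)²) = 2642.193 m.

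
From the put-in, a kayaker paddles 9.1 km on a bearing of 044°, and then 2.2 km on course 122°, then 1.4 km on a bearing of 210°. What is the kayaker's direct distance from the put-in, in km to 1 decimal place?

8.6 km

Leg 1 (044°, 9.1 km): east 9.1 sin 44° = 6.32, north 9.1 cos 44° = 6.55
Leg 2 (122°, 2.2 km): east 2.2 sin 122° = 1.87, north 2.2 cos 122° = -1.17
Leg 3 (210°, 1.4 km): east 1.4 sin 210° = -0.70, north 1.4 cos 210° = -1.21
Net: 7.49 east, 4.17 north. Distance = √((7.49)² + (4.17)²) = 8.569 km.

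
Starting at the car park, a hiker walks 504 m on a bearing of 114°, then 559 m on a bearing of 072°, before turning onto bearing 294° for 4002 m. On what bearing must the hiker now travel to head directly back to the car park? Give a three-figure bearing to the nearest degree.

121°

Leg 1 (114°, 504 m): east 504 sin 114° = 460.43, north 504 cos 114° = -205.00
Leg 2 (072°, 559 m): east 559 sin 72° = 531.64, north 559 cos 72° = 172.74
Leg 3 (294°, 4002 m): east 4002 sin 294° = -3656.01, north 4002 cos 294° = 1627.76
Net displacement: -2663.94 east, 1595.51 north. Direction back to start is (2663.94, -1595.51): bearing = atan2(2663.94, -1595.51) mod 360° = 120.92° ≈ 121°.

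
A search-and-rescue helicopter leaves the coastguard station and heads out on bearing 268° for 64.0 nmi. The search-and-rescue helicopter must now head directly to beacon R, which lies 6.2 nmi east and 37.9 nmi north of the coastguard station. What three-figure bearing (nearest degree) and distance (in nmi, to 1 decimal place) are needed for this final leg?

Leg 1 (268°, 64.0 nmi): east 64.0 sin 268° = -63.96, north 64.0 cos 268° = -2.23
Current position: (-63.96, -2.23). Target: (6.2, 37.9). Remaining: Δeast = 70.16, Δnorth = 40.13.
Bearing = atan2(70.16, 40.13) mod 360° = 60.23°; distance = √((70.16)² + (40.13)²) = 80.829 nmi.

060°, 80.8 nmi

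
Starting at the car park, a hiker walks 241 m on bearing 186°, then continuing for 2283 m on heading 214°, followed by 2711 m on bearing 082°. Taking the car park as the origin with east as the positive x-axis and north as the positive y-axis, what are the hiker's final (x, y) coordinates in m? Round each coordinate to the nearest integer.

Leg 1 (186°, 241 m): east 241 sin 186° = -25.19, north 241 cos 186° = -239.68
Leg 2 (214°, 2283 m): east 2283 sin 214° = -1276.64, north 2283 cos 214° = -1892.69
Leg 3 (082°, 2711 m): east 2711 sin 82° = 2684.62, north 2711 cos 82° = 377.30
Summing: 1382.79 m east, -1755.07 m north → (1383, -1755).

(1383, -1755)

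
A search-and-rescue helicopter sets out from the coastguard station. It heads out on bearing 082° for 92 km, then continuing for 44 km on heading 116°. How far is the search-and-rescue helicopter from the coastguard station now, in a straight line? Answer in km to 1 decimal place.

Leg 1 (082°, 92 km): east 92 sin 82° = 91.10, north 92 cos 82° = 12.80
Leg 2 (116°, 44 km): east 44 sin 116° = 39.55, north 44 cos 116° = -19.29
Net: 130.65 east, -6.48 north. Distance = √((130.65)² + (-6.48)²) = 130.812 km.

130.8 km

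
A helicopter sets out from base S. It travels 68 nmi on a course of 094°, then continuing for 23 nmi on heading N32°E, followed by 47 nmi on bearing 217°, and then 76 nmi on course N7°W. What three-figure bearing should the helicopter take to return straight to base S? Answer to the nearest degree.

219°

Leg 1 (094°, 68 nmi): east 68 sin 94° = 67.83, north 68 cos 94° = -4.74
Leg 2 (N32°E, 23 nmi): east 23 sin 32° = 12.19, north 23 cos 32° = 19.51
Leg 3 (217°, 47 nmi): east 47 sin 217° = -28.29, north 47 cos 217° = -37.54
Leg 4 (N7°W, 76 nmi): east 76 sin 353° = -9.26, north 76 cos 353° = 75.43
Net displacement: 42.48 east, 52.66 north. Direction back to start is (-42.48, -52.66): bearing = atan2(-42.48, -52.66) mod 360° = 218.89° ≈ 219°.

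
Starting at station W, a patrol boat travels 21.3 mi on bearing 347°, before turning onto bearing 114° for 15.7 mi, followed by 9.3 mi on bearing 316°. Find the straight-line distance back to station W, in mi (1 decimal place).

21.3 mi

Leg 1 (347°, 21.3 mi): east 21.3 sin 347° = -4.79, north 21.3 cos 347° = 20.75
Leg 2 (114°, 15.7 mi): east 15.7 sin 114° = 14.34, north 15.7 cos 114° = -6.39
Leg 3 (316°, 9.3 mi): east 9.3 sin 316° = -6.46, north 9.3 cos 316° = 6.69
Net: 3.09 east, 21.06 north. Distance = √((3.09)² + (21.06)²) = 21.284 mi.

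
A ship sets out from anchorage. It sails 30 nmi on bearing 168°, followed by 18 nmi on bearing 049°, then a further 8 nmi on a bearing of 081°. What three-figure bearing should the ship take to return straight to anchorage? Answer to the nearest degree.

300°

Leg 1 (168°, 30 nmi): east 30 sin 168° = 6.24, north 30 cos 168° = -29.34
Leg 2 (049°, 18 nmi): east 18 sin 49° = 13.58, north 18 cos 49° = 11.81
Leg 3 (081°, 8 nmi): east 8 sin 81° = 7.90, north 8 cos 81° = 1.25
Net displacement: 27.72 east, -16.28 north. Direction back to start is (-27.72, 16.28): bearing = atan2(-27.72, 16.28) mod 360° = 300.43° ≈ 300°.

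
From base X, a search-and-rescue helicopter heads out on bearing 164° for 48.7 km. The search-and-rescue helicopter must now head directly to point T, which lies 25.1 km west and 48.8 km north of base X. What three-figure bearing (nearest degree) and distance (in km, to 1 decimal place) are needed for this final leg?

338°, 103.1 km

Leg 1 (164°, 48.7 km): east 48.7 sin 164° = 13.42, north 48.7 cos 164° = -46.81
Current position: (13.42, -46.81). Target: (-25.1, 48.8). Remaining: Δeast = -38.52, Δnorth = 95.61.
Bearing = atan2(-38.52, 95.61) mod 360° = 338.06°; distance = √((-38.52)² + (95.61)²) = 103.082 km.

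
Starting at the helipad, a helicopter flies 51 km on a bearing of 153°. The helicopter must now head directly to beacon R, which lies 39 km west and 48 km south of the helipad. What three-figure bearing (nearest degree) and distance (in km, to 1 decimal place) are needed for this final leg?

Leg 1 (153°, 51 km): east 51 sin 153° = 23.15, north 51 cos 153° = -45.44
Current position: (23.15, -45.44). Target: (-39, -48). Remaining: Δeast = -62.15, Δnorth = -2.56.
Bearing = atan2(-62.15, -2.56) mod 360° = 267.64°; distance = √((-62.15)² + (-2.56)²) = 62.206 km.

268°, 62.2 km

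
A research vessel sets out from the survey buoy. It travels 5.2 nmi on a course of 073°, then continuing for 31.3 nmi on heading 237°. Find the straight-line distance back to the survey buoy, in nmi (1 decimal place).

Leg 1 (073°, 5.2 nmi): east 5.2 sin 73° = 4.97, north 5.2 cos 73° = 1.52
Leg 2 (237°, 31.3 nmi): east 31.3 sin 237° = -26.25, north 31.3 cos 237° = -17.05
Net: -21.28 east, -15.53 north. Distance = √((-21.28)² + (-15.53)²) = 26.340 nmi.

26.3 nmi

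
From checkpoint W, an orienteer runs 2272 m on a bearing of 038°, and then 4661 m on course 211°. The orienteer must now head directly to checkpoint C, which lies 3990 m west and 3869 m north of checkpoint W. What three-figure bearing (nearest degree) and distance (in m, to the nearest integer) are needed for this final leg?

334°, 6769 m

Leg 1 (038°, 2272 m): east 2272 sin 38° = 1398.78, north 2272 cos 38° = 1790.36
Leg 2 (211°, 4661 m): east 4661 sin 211° = -2400.59, north 4661 cos 211° = -3995.26
Current position: (-1001.81, -2204.90). Target: (-3990, 3869). Remaining: Δeast = -2988.19, Δnorth = 6073.90.
Bearing = atan2(-2988.19, 6073.90) mod 360° = 333.80°; distance = √((-2988.19)² + (6073.90)²) = 6769.158 m.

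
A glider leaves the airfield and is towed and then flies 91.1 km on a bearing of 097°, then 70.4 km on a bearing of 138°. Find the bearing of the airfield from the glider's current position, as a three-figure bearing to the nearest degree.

295°

Leg 1 (097°, 91.1 km): east 91.1 sin 97° = 90.42, north 91.1 cos 97° = -11.10
Leg 2 (138°, 70.4 km): east 70.4 sin 138° = 47.11, north 70.4 cos 138° = -52.32
Net displacement: 137.53 east, -63.42 north. Direction back to start is (-137.53, 63.42): bearing = atan2(-137.53, 63.42) mod 360° = 294.76° ≈ 295°.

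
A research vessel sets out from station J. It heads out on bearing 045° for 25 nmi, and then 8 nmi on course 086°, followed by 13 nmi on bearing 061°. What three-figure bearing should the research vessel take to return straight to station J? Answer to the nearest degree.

236°

Leg 1 (045°, 25 nmi): east 25 sin 45° = 17.68, north 25 cos 45° = 17.68
Leg 2 (086°, 8 nmi): east 8 sin 86° = 7.98, north 8 cos 86° = 0.56
Leg 3 (061°, 13 nmi): east 13 sin 61° = 11.37, north 13 cos 61° = 6.30
Net displacement: 37.03 east, 24.54 north. Direction back to start is (-37.03, -24.54): bearing = atan2(-37.03, -24.54) mod 360° = 236.47° ≈ 236°.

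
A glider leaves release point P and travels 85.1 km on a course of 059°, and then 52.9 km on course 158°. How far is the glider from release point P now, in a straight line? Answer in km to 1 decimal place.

Leg 1 (059°, 85.1 km): east 85.1 sin 59° = 72.94, north 85.1 cos 59° = 43.83
Leg 2 (158°, 52.9 km): east 52.9 sin 158° = 19.82, north 52.9 cos 158° = -49.05
Net: 92.76 east, -5.22 north. Distance = √((92.76)² + (-5.22)²) = 92.908 km.

92.9 km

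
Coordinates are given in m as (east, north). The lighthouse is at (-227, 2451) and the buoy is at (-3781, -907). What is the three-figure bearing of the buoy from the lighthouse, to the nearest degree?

227°

Δeast = -3781 − -227 = -3554.00; Δnorth = -907 − 2451 = -3358.00.
Bearing = atan2(Δeast, Δnorth) mod 360° = 226.62° ≈ 227°.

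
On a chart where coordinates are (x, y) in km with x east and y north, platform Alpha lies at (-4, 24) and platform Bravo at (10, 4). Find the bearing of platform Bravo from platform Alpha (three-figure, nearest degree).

145°

Δeast = 10 − -4 = 14.00; Δnorth = 4 − 24 = -20.00.
Bearing = atan2(Δeast, Δnorth) mod 360° = 145.01° ≈ 145°.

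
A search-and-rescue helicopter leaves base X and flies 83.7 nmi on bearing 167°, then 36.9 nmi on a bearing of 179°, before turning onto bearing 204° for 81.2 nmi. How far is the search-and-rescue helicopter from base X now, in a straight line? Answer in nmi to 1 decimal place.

193.1 nmi

Leg 1 (167°, 83.7 nmi): east 83.7 sin 167° = 18.83, north 83.7 cos 167° = -81.55
Leg 2 (179°, 36.9 nmi): east 36.9 sin 179° = 0.64, north 36.9 cos 179° = -36.89
Leg 3 (204°, 81.2 nmi): east 81.2 sin 204° = -33.03, north 81.2 cos 204° = -74.18
Net: -13.55 east, -192.63 north. Distance = √((-13.55)² + (-192.63)²) = 193.105 nmi.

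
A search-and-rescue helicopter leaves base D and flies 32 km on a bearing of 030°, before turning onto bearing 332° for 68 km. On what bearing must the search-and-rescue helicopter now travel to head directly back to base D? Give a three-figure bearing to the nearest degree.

170°

Leg 1 (030°, 32 km): east 32 sin 30° = 16.00, north 32 cos 30° = 27.71
Leg 2 (332°, 68 km): east 68 sin 332° = -31.92, north 68 cos 332° = 60.04
Net displacement: -15.92 east, 87.75 north. Direction back to start is (15.92, -87.75): bearing = atan2(15.92, -87.75) mod 360° = 169.71° ≈ 170°.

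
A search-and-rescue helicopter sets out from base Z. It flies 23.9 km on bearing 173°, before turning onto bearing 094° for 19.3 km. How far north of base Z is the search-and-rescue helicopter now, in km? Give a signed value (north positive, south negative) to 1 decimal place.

Leg 1 (173°, 23.9 km): east 23.9 sin 173° = 2.91, north 23.9 cos 173° = -23.72
Leg 2 (094°, 19.3 km): east 19.3 sin 94° = 19.25, north 19.3 cos 94° = -1.35
Net north component: -25.07 km.

-25.1 km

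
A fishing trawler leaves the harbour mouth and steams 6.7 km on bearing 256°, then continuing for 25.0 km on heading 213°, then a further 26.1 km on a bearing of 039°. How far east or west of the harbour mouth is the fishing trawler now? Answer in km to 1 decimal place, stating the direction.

Leg 1 (256°, 6.7 km): east 6.7 sin 256° = -6.50, north 6.7 cos 256° = -1.62
Leg 2 (213°, 25.0 km): east 25.0 sin 213° = -13.62, north 25.0 cos 213° = -20.97
Leg 3 (039°, 26.1 km): east 26.1 sin 39° = 16.43, north 26.1 cos 39° = 20.28
Net east component: -3.69 km.

3.7 km west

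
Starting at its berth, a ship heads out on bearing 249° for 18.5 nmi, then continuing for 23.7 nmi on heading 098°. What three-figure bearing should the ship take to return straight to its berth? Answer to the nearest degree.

Leg 1 (249°, 18.5 nmi): east 18.5 sin 249° = -17.27, north 18.5 cos 249° = -6.63
Leg 2 (098°, 23.7 nmi): east 23.7 sin 98° = 23.47, north 23.7 cos 98° = -3.30
Net displacement: 6.20 east, -9.93 north. Direction back to start is (-6.20, 9.93): bearing = atan2(-6.20, 9.93) mod 360° = 328.02° ≈ 328°.

328°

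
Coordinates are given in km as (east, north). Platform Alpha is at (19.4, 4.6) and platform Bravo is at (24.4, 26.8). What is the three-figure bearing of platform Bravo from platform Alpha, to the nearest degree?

Δeast = 24.4 − 19.4 = 5.00; Δnorth = 26.8 − 4.6 = 22.20.
Bearing = atan2(Δeast, Δnorth) mod 360° = 12.69° ≈ 013°.

013°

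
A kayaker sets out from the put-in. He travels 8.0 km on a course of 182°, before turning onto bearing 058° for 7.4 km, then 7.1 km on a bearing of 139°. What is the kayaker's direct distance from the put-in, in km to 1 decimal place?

14.2 km

Leg 1 (182°, 8.0 km): east 8.0 sin 182° = -0.28, north 8.0 cos 182° = -8.00
Leg 2 (058°, 7.4 km): east 7.4 sin 58° = 6.28, north 7.4 cos 58° = 3.92
Leg 3 (139°, 7.1 km): east 7.1 sin 139° = 4.66, north 7.1 cos 139° = -5.36
Net: 10.65 east, -9.43 north. Distance = √((10.65)² + (-9.43)²) = 14.230 km.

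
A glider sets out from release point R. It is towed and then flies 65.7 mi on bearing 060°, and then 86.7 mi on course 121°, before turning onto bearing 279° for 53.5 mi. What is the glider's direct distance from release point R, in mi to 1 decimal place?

Leg 1 (060°, 65.7 mi): east 65.7 sin 60° = 56.90, north 65.7 cos 60° = 32.85
Leg 2 (121°, 86.7 mi): east 86.7 sin 121° = 74.32, north 86.7 cos 121° = -44.65
Leg 3 (279°, 53.5 mi): east 53.5 sin 279° = -52.84, north 53.5 cos 279° = 8.37
Net: 78.37 east, -3.43 north. Distance = √((78.37)² + (-3.43)²) = 78.448 mi.

78.4 mi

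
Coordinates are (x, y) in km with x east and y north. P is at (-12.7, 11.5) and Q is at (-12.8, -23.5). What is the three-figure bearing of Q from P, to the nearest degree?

180°

Δeast = -12.8 − -12.7 = -0.10; Δnorth = -23.5 − 11.5 = -35.00.
Bearing = atan2(Δeast, Δnorth) mod 360° = 180.16° ≈ 180°.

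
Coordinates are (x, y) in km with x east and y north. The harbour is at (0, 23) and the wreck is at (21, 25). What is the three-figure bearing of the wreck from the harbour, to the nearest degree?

Δeast = 21 − 0 = 21.00; Δnorth = 25 − 23 = 2.00.
Bearing = atan2(Δeast, Δnorth) mod 360° = 84.56° ≈ 085°.

085°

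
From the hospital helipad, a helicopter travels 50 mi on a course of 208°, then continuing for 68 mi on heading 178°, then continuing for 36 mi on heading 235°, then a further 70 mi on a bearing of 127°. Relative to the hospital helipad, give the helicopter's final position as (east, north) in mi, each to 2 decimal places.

(5.31, -174.88)

Leg 1 (208°, 50 mi): east 50 sin 208° = -23.47, north 50 cos 208° = -44.15
Leg 2 (178°, 68 mi): east 68 sin 178° = 2.37, north 68 cos 178° = -67.96
Leg 3 (235°, 36 mi): east 36 sin 235° = -29.49, north 36 cos 235° = -20.65
Leg 4 (127°, 70 mi): east 70 sin 127° = 55.90, north 70 cos 127° = -42.13
Summing: 5.31 mi east, -174.88 mi north → (5.31, -174.88).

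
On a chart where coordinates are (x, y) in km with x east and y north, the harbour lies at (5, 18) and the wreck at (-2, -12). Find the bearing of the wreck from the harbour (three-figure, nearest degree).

193°

Δeast = -2 − 5 = -7.00; Δnorth = -12 − 18 = -30.00.
Bearing = atan2(Δeast, Δnorth) mod 360° = 193.13° ≈ 193°.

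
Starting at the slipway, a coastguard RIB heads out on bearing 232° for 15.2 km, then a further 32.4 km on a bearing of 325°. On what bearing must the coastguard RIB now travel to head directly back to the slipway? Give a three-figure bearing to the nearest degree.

Leg 1 (232°, 15.2 km): east 15.2 sin 232° = -11.98, north 15.2 cos 232° = -9.36
Leg 2 (325°, 32.4 km): east 32.4 sin 325° = -18.58, north 32.4 cos 325° = 26.54
Net displacement: -30.56 east, 17.18 north. Direction back to start is (30.56, -17.18): bearing = atan2(30.56, -17.18) mod 360° = 119.35° ≈ 119°.

119°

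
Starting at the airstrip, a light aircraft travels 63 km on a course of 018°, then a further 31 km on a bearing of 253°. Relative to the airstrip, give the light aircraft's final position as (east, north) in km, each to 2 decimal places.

(-10.18, 50.85)

Leg 1 (018°, 63 km): east 63 sin 18° = 19.47, north 63 cos 18° = 59.92
Leg 2 (253°, 31 km): east 31 sin 253° = -29.65, north 31 cos 253° = -9.06
Summing: -10.18 km east, 50.85 km north → (-10.18, 50.85).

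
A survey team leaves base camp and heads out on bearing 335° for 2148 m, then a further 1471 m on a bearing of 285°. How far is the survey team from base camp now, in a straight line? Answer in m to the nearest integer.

Leg 1 (335°, 2148 m): east 2148 sin 335° = -907.78, north 2148 cos 335° = 1946.75
Leg 2 (285°, 1471 m): east 1471 sin 285° = -1420.88, north 1471 cos 285° = 380.72
Net: -2328.66 east, 2327.47 north. Distance = √((-2328.66)² + (2327.47)²) = 3292.383 m.

3292 m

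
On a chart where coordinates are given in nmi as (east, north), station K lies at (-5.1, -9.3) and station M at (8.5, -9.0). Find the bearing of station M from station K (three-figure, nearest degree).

089°

Δeast = 8.5 − -5.1 = 13.60; Δnorth = -9.0 − -9.3 = 0.30.
Bearing = atan2(Δeast, Δnorth) mod 360° = 88.74° ≈ 089°.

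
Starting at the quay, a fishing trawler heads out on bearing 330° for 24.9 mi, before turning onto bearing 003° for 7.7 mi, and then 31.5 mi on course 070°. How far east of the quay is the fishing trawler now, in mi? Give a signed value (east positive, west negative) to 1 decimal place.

17.6 mi

Leg 1 (330°, 24.9 mi): east 24.9 sin 330° = -12.45, north 24.9 cos 330° = 21.56
Leg 2 (003°, 7.7 mi): east 7.7 sin 3° = 0.40, north 7.7 cos 3° = 7.69
Leg 3 (070°, 31.5 mi): east 31.5 sin 70° = 29.60, north 31.5 cos 70° = 10.77
Net east component: 17.55 mi.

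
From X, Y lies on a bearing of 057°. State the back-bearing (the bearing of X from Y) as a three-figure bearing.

237°

Back-bearing = 057° + 180° = 237°.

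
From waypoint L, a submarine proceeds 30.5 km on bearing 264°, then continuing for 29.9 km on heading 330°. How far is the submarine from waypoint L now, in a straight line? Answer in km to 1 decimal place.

Leg 1 (264°, 30.5 km): east 30.5 sin 264° = -30.33, north 30.5 cos 264° = -3.19
Leg 2 (330°, 29.9 km): east 29.9 sin 330° = -14.95, north 29.9 cos 330° = 25.89
Net: -45.28 east, 22.71 north. Distance = √((-45.28)² + (22.71)²) = 50.657 km.

50.7 km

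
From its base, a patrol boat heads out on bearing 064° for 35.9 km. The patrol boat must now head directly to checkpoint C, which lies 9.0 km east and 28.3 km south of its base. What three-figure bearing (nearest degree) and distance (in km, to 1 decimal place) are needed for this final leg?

Leg 1 (064°, 35.9 km): east 35.9 sin 64° = 32.27, north 35.9 cos 64° = 15.74
Current position: (32.27, 15.74). Target: (9.0, -28.3). Remaining: Δeast = -23.27, Δnorth = -44.04.
Bearing = atan2(-23.27, -44.04) mod 360° = 207.85°; distance = √((-23.27)² + (-44.04)²) = 49.806 km.

208°, 49.8 km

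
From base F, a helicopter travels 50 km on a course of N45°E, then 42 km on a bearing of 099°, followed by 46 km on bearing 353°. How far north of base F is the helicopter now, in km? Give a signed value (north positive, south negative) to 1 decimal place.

74.4 km

Leg 1 (N45°E, 50 km): east 50 sin 45° = 35.36, north 50 cos 45° = 35.36
Leg 2 (099°, 42 km): east 42 sin 99° = 41.48, north 42 cos 99° = -6.57
Leg 3 (353°, 46 km): east 46 sin 353° = -5.61, north 46 cos 353° = 45.66
Net north component: 74.44 km.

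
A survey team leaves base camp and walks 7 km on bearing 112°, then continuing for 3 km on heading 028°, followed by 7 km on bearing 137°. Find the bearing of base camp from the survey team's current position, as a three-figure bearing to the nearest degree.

Leg 1 (112°, 7 km): east 7 sin 112° = 6.49, north 7 cos 112° = -2.62
Leg 2 (028°, 3 km): east 3 sin 28° = 1.41, north 3 cos 28° = 2.65
Leg 3 (137°, 7 km): east 7 sin 137° = 4.77, north 7 cos 137° = -5.12
Net displacement: 12.67 east, -5.09 north. Direction back to start is (-12.67, 5.09): bearing = atan2(-12.67, 5.09) mod 360° = 291.89° ≈ 292°.

292°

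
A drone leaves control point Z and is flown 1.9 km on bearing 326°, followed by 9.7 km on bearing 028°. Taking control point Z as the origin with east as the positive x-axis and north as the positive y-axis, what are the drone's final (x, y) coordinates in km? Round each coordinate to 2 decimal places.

(3.49, 10.14)

Leg 1 (326°, 1.9 km): east 1.9 sin 326° = -1.06, north 1.9 cos 326° = 1.58
Leg 2 (028°, 9.7 km): east 9.7 sin 28° = 4.55, north 9.7 cos 28° = 8.56
Summing: 3.49 km east, 10.14 km north → (3.49, 10.14).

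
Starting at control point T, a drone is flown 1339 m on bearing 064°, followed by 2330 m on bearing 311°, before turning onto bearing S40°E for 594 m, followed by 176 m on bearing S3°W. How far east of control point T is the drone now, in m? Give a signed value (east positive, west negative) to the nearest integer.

-182 m

Leg 1 (064°, 1339 m): east 1339 sin 64° = 1203.49, north 1339 cos 64° = 586.98
Leg 2 (311°, 2330 m): east 2330 sin 311° = -1758.47, north 2330 cos 311° = 1528.62
Leg 3 (S40°E, 594 m): east 594 sin 140° = 381.82, north 594 cos 140° = -455.03
Leg 4 (S3°W, 176 m): east 176 sin 183° = -9.21, north 176 cos 183° = -175.76
Net east component: -182.38 m.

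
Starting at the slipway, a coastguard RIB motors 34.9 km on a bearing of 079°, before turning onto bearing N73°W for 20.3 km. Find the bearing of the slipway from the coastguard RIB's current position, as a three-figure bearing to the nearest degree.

Leg 1 (079°, 34.9 km): east 34.9 sin 79° = 34.26, north 34.9 cos 79° = 6.66
Leg 2 (N73°W, 20.3 km): east 20.3 sin 287° = -19.41, north 20.3 cos 287° = 5.94
Net displacement: 14.85 east, 12.59 north. Direction back to start is (-14.85, -12.59): bearing = atan2(-14.85, -12.59) mod 360° = 229.69° ≈ 230°.

230°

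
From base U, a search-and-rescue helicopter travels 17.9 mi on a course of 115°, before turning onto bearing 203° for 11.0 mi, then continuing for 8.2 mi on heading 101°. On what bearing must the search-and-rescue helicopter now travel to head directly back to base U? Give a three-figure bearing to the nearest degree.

314°

Leg 1 (115°, 17.9 mi): east 17.9 sin 115° = 16.22, north 17.9 cos 115° = -7.56
Leg 2 (203°, 11.0 mi): east 11.0 sin 203° = -4.30, north 11.0 cos 203° = -10.13
Leg 3 (101°, 8.2 mi): east 8.2 sin 101° = 8.05, north 8.2 cos 101° = -1.56
Net displacement: 19.97 east, -19.26 north. Direction back to start is (-19.97, 19.26): bearing = atan2(-19.97, 19.26) mod 360° = 313.95° ≈ 314°.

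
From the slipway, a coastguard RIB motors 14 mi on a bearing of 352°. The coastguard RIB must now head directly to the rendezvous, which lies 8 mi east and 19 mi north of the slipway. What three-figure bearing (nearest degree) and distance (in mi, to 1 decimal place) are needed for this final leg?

063°, 11.2 mi

Leg 1 (352°, 14 mi): east 14 sin 352° = -1.95, north 14 cos 352° = 13.86
Current position: (-1.95, 13.86). Target: (8, 19). Remaining: Δeast = 9.95, Δnorth = 5.14.
Bearing = atan2(9.95, 5.14) mod 360° = 62.69°; distance = √((9.95)² + (5.14)²) = 11.196 mi.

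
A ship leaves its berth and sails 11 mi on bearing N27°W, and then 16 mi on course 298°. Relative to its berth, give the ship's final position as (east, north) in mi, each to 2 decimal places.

(-19.12, 17.31)

Leg 1 (N27°W, 11 mi): east 11 sin 333° = -4.99, north 11 cos 333° = 9.80
Leg 2 (298°, 16 mi): east 16 sin 298° = -14.13, north 16 cos 298° = 7.51
Summing: -19.12 mi east, 17.31 mi north → (-19.12, 17.31).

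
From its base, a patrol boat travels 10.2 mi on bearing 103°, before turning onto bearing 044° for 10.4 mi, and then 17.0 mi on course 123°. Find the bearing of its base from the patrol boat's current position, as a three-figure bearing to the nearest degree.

277°

Leg 1 (103°, 10.2 mi): east 10.2 sin 103° = 9.94, north 10.2 cos 103° = -2.29
Leg 2 (044°, 10.4 mi): east 10.4 sin 44° = 7.22, north 10.4 cos 44° = 7.48
Leg 3 (123°, 17.0 mi): east 17.0 sin 123° = 14.26, north 17.0 cos 123° = -9.26
Net displacement: 31.42 east, -4.07 north. Direction back to start is (-31.42, 4.07): bearing = atan2(-31.42, 4.07) mod 360° = 277.38° ≈ 277°.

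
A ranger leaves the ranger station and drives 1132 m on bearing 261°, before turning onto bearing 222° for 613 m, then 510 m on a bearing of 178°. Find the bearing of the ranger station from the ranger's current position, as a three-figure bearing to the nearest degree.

Leg 1 (261°, 1132 m): east 1132 sin 261° = -1118.06, north 1132 cos 261° = -177.08
Leg 2 (222°, 613 m): east 613 sin 222° = -410.18, north 613 cos 222° = -455.55
Leg 3 (178°, 510 m): east 510 sin 178° = 17.80, north 510 cos 178° = -509.69
Net displacement: -1510.44 east, -1142.32 north. Direction back to start is (1510.44, 1142.32): bearing = atan2(1510.44, 1142.32) mod 360° = 52.90° ≈ 053°.

053°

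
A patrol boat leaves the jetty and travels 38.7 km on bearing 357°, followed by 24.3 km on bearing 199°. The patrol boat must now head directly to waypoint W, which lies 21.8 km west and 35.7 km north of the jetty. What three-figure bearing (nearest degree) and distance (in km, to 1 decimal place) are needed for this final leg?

329°, 23.3 km

Leg 1 (357°, 38.7 km): east 38.7 sin 357° = -2.03, north 38.7 cos 357° = 38.65
Leg 2 (199°, 24.3 km): east 24.3 sin 199° = -7.91, north 24.3 cos 199° = -22.98
Current position: (-9.94, 15.67). Target: (-21.8, 35.7). Remaining: Δeast = -11.86, Δnorth = 20.03.
Bearing = atan2(-11.86, 20.03) mod 360° = 329.36°; distance = √((-11.86)² + (20.03)²) = 23.279 km.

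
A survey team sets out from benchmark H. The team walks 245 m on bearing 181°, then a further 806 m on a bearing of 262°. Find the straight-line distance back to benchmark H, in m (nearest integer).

Leg 1 (181°, 245 m): east 245 sin 181° = -4.28, north 245 cos 181° = -244.96
Leg 2 (262°, 806 m): east 806 sin 262° = -798.16, north 806 cos 262° = -112.17
Net: -802.43 east, -357.14 north. Distance = √((-802.43)² + (-357.14)²) = 878.318 m.

878 m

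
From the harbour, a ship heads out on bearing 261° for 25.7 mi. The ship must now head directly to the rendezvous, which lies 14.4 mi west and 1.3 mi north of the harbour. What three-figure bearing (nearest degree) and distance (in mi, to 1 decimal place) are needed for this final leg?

Leg 1 (261°, 25.7 mi): east 25.7 sin 261° = -25.38, north 25.7 cos 261° = -4.02
Current position: (-25.38, -4.02). Target: (-14.4, 1.3). Remaining: Δeast = 10.98, Δnorth = 5.32.
Bearing = atan2(10.98, 5.32) mod 360° = 64.15°; distance = √((10.98)² + (5.32)²) = 12.204 mi.

064°, 12.2 mi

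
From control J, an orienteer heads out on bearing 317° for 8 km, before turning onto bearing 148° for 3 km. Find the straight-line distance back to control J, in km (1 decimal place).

5.1 km

Leg 1 (317°, 8 km): east 8 sin 317° = -5.46, north 8 cos 317° = 5.85
Leg 2 (148°, 3 km): east 3 sin 148° = 1.59, north 3 cos 148° = -2.54
Net: -3.87 east, 3.31 north. Distance = √((-3.87)² + (3.31)²) = 5.087 km.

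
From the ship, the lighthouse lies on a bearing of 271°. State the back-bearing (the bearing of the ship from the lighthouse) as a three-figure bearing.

091°

Back-bearing = 271° − 180° = 091°.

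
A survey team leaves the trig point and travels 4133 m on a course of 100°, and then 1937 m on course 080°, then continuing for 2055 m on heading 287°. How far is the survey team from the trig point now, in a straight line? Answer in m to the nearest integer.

Leg 1 (100°, 4133 m): east 4133 sin 100° = 4070.21, north 4133 cos 100° = -717.69
Leg 2 (080°, 1937 m): east 1937 sin 80° = 1907.57, north 1937 cos 80° = 336.36
Leg 3 (287°, 2055 m): east 2055 sin 287° = -1965.21, north 2055 cos 287° = 600.82
Net: 4012.58 east, 219.49 north. Distance = √((4012.58)² + (219.49)²) = 4018.576 m.

4019 m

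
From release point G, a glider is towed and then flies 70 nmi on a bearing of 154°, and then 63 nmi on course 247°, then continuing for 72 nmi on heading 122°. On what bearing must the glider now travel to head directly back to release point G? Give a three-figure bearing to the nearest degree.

Leg 1 (154°, 70 nmi): east 70 sin 154° = 30.69, north 70 cos 154° = -62.92
Leg 2 (247°, 63 nmi): east 63 sin 247° = -57.99, north 63 cos 247° = -24.62
Leg 3 (122°, 72 nmi): east 72 sin 122° = 61.06, north 72 cos 122° = -38.15
Net displacement: 33.75 east, -125.69 north. Direction back to start is (-33.75, 125.69): bearing = atan2(-33.75, 125.69) mod 360° = 344.97° ≈ 345°.

345°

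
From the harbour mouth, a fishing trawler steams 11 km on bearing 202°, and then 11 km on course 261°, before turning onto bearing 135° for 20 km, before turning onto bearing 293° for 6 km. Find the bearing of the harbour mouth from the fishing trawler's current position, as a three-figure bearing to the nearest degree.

015°

Leg 1 (202°, 11 km): east 11 sin 202° = -4.12, north 11 cos 202° = -10.20
Leg 2 (261°, 11 km): east 11 sin 261° = -10.86, north 11 cos 261° = -1.72
Leg 3 (135°, 20 km): east 20 sin 135° = 14.14, north 20 cos 135° = -14.14
Leg 4 (293°, 6 km): east 6 sin 293° = -5.52, north 6 cos 293° = 2.34
Net displacement: -6.37 east, -23.72 north. Direction back to start is (6.37, 23.72): bearing = atan2(6.37, 23.72) mod 360° = 15.02° ≈ 015°.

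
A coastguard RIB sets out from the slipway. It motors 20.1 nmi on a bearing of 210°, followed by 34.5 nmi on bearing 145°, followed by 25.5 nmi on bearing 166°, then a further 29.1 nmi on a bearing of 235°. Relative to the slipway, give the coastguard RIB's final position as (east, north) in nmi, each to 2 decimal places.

Leg 1 (210°, 20.1 nmi): east 20.1 sin 210° = -10.05, north 20.1 cos 210° = -17.41
Leg 2 (145°, 34.5 nmi): east 34.5 sin 145° = 19.79, north 34.5 cos 145° = -28.26
Leg 3 (166°, 25.5 nmi): east 25.5 sin 166° = 6.17, north 25.5 cos 166° = -24.74
Leg 4 (235°, 29.1 nmi): east 29.1 sin 235° = -23.84, north 29.1 cos 235° = -16.69
Summing: -7.93 nmi east, -87.10 nmi north → (-7.93, -87.10).

(-7.93, -87.10)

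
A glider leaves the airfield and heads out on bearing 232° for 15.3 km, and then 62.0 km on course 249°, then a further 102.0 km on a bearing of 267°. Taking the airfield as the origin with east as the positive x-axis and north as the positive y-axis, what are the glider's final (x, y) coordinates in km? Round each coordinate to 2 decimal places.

Leg 1 (232°, 15.3 km): east 15.3 sin 232° = -12.06, north 15.3 cos 232° = -9.42
Leg 2 (249°, 62.0 km): east 62.0 sin 249° = -57.88, north 62.0 cos 249° = -22.22
Leg 3 (267°, 102.0 km): east 102.0 sin 267° = -101.86, north 102.0 cos 267° = -5.34
Summing: -171.80 km east, -36.98 km north → (-171.80, -36.98).

(-171.80, -36.98)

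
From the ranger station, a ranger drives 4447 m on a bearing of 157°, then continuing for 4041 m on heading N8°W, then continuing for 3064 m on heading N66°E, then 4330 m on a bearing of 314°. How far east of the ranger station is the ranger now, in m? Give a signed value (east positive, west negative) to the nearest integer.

Leg 1 (157°, 4447 m): east 4447 sin 157° = 1737.58, north 4447 cos 157° = -4093.49
Leg 2 (N8°W, 4041 m): east 4041 sin 352° = -562.40, north 4041 cos 352° = 4001.67
Leg 3 (N66°E, 3064 m): east 3064 sin 66° = 2799.10, north 3064 cos 66° = 1246.24
Leg 4 (314°, 4330 m): east 4330 sin 314° = -3114.74, north 4330 cos 314° = 3007.87
Net east component: 859.54 m.

860 m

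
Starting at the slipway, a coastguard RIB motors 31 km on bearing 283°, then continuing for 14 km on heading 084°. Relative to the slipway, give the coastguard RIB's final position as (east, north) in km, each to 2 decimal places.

Leg 1 (283°, 31 km): east 31 sin 283° = -30.21, north 31 cos 283° = 6.97
Leg 2 (084°, 14 km): east 14 sin 84° = 13.92, north 14 cos 84° = 1.46
Summing: -16.28 km east, 8.44 km north → (-16.28, 8.44).

(-16.28, 8.44)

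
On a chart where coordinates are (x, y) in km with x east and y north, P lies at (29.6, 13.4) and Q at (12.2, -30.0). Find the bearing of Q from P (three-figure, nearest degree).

Δeast = 12.2 − 29.6 = -17.40; Δnorth = -30.0 − 13.4 = -43.40.
Bearing = atan2(Δeast, Δnorth) mod 360° = 201.85° ≈ 202°.

202°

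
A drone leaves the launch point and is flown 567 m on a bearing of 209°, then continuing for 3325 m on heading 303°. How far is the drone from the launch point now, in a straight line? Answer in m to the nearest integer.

3334 m

Leg 1 (209°, 567 m): east 567 sin 209° = -274.89, north 567 cos 209° = -495.91
Leg 2 (303°, 3325 m): east 3325 sin 303° = -2788.58, north 3325 cos 303° = 1810.92
Net: -3063.47 east, 1315.02 north. Distance = √((-3063.47)² + (1315.02)²) = 3333.781 m.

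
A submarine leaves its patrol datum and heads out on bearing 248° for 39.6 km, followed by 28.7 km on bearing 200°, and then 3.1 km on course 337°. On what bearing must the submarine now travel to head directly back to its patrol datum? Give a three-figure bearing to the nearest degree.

051°

Leg 1 (248°, 39.6 km): east 39.6 sin 248° = -36.72, north 39.6 cos 248° = -14.83
Leg 2 (200°, 28.7 km): east 28.7 sin 200° = -9.82, north 28.7 cos 200° = -26.97
Leg 3 (337°, 3.1 km): east 3.1 sin 337° = -1.21, north 3.1 cos 337° = 2.85
Net displacement: -47.74 east, -38.95 north. Direction back to start is (47.74, 38.95): bearing = atan2(47.74, 38.95) mod 360° = 50.79° ≈ 051°.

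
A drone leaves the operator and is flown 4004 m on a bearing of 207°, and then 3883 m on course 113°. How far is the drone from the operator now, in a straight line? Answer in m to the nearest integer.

5380 m

Leg 1 (207°, 4004 m): east 4004 sin 207° = -1817.78, north 4004 cos 207° = -3567.59
Leg 2 (113°, 3883 m): east 3883 sin 113° = 3574.32, north 3883 cos 113° = -1517.21
Net: 1756.54 east, -5084.80 north. Distance = √((1756.54)² + (-5084.80)²) = 5379.649 m.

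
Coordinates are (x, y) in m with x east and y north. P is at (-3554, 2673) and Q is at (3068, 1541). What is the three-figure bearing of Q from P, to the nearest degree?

Δeast = 3068 − -3554 = 6622.00; Δnorth = 1541 − 2673 = -1132.00.
Bearing = atan2(Δeast, Δnorth) mod 360° = 99.70° ≈ 100°.

100°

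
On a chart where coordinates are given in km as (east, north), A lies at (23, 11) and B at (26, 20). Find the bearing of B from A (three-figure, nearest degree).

Δeast = 26 − 23 = 3.00; Δnorth = 20 − 11 = 9.00.
Bearing = atan2(Δeast, Δnorth) mod 360° = 18.43° ≈ 018°.

018°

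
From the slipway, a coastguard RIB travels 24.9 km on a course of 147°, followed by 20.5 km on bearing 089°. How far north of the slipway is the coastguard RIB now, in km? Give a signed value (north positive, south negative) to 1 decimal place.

-20.5 km

Leg 1 (147°, 24.9 km): east 24.9 sin 147° = 13.56, north 24.9 cos 147° = -20.88
Leg 2 (089°, 20.5 km): east 20.5 sin 89° = 20.50, north 20.5 cos 89° = 0.36
Net north component: -20.53 km.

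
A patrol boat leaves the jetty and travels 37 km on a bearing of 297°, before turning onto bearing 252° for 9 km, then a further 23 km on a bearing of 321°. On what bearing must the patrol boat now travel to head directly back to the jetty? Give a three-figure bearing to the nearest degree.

Leg 1 (297°, 37 km): east 37 sin 297° = -32.97, north 37 cos 297° = 16.80
Leg 2 (252°, 9 km): east 9 sin 252° = -8.56, north 9 cos 252° = -2.78
Leg 3 (321°, 23 km): east 23 sin 321° = -14.47, north 23 cos 321° = 17.87
Net displacement: -56.00 east, 31.89 north. Direction back to start is (56.00, -31.89): bearing = atan2(56.00, -31.89) mod 360° = 119.66° ≈ 120°.

120°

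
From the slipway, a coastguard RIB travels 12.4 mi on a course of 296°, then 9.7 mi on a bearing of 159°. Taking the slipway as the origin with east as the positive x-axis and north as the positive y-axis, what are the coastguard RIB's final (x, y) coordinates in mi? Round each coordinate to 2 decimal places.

(-7.67, -3.62)

Leg 1 (296°, 12.4 mi): east 12.4 sin 296° = -11.15, north 12.4 cos 296° = 5.44
Leg 2 (159°, 9.7 mi): east 9.7 sin 159° = 3.48, north 9.7 cos 159° = -9.06
Summing: -7.67 mi east, -3.62 mi north → (-7.67, -3.62).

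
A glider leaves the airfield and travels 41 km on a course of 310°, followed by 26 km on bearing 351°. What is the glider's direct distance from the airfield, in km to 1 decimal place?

63.0 km

Leg 1 (310°, 41 km): east 41 sin 310° = -31.41, north 41 cos 310° = 26.35
Leg 2 (351°, 26 km): east 26 sin 351° = -4.07, north 26 cos 351° = 25.68
Net: -35.48 east, 52.03 north. Distance = √((-35.48)² + (52.03)²) = 62.977 km.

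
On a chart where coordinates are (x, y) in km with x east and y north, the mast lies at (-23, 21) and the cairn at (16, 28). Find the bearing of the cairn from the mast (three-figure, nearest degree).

Δeast = 16 − -23 = 39.00; Δnorth = 28 − 21 = 7.00.
Bearing = atan2(Δeast, Δnorth) mod 360° = 79.82° ≈ 080°.

080°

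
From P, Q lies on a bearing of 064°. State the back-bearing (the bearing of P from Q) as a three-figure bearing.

Back-bearing = 064° + 180° = 244°.

244°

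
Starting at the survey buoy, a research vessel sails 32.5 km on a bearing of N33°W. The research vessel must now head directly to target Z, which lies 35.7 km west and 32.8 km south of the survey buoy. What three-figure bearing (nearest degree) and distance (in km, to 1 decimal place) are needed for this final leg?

Leg 1 (N33°W, 32.5 km): east 32.5 sin 327° = -17.70, north 32.5 cos 327° = 27.26
Current position: (-17.70, 27.26). Target: (-35.7, -32.8). Remaining: Δeast = -18.00, Δnorth = -60.06.
Bearing = atan2(-18.00, -60.06) mod 360° = 196.68°; distance = √((-18.00)² + (-60.06)²) = 62.696 km.

197°, 62.7 km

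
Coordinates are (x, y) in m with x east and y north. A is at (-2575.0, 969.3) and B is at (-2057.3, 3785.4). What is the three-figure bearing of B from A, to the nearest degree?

010°

Δeast = -2057.3 − -2575.0 = 517.70; Δnorth = 3785.4 − 969.3 = 2816.10.
Bearing = atan2(Δeast, Δnorth) mod 360° = 10.42° ≈ 010°.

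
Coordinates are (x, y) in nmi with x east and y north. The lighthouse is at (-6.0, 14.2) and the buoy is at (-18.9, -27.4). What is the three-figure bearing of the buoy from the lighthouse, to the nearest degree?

Δeast = -18.9 − -6.0 = -12.90; Δnorth = -27.4 − 14.2 = -41.60.
Bearing = atan2(Δeast, Δnorth) mod 360° = 197.23° ≈ 197°.

197°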